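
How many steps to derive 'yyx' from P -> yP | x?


Derivation: P => yP => yyP => yyx
Steps: 3


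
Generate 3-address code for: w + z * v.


Break into single-operator statements:
t1 = z * v
t2 = w + t1


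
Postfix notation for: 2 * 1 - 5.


Left to right (same or higher precedence on left)
Postfix: 2 1 * 5 -


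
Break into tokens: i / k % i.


Scan left to right, longest-match per lexeme
Tokens: ID(i), OP(/), ID(k), OP(%), ID(i)


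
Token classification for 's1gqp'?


Pattern: letter/underscore followed by alphanumerics, not a keyword
Type: IDENTIFIER


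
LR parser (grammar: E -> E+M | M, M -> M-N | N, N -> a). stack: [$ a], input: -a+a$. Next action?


'a' on top is the handle for N -> a
Action: reduce (N -> a)


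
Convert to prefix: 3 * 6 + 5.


left-to-right (same/higher precedence on left): tree is (+ (* 3 6) 5)
Prefix: + * 3 6 5


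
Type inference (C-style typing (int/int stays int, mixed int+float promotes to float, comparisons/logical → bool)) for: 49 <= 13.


Operand types: int <= int
Rule: comparison yields bool
Result type: bool


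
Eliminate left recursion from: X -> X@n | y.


Left-recursive alternatives: X@n; non-recursive: y
Introduce X': X -> yX', X' -> @nX' | ε


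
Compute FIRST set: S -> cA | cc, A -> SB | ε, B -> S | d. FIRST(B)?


Per alternative of B: FIRST(S) = {c}; FIRST(d) = {d}
FIRST(B) = {c, d}


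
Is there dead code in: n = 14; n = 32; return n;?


first assignment to n is overwritten before any read
Dead: 'n = 14'


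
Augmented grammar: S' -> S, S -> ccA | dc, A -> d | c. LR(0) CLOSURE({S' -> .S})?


Start: S' -> .S
For each item with dot before a nonterminal B, add B -> .γ for every B-production
Closure: [S' -> .S, S -> .ccA, S -> .dc]


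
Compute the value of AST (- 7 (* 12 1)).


Evaluate inner: (* 12 1) = 12
Evaluate root: (- 7 12) = -5
Result: -5


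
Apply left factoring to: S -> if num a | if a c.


Common prefix: 'if'
Factored: S -> if S', S' -> num a | a c


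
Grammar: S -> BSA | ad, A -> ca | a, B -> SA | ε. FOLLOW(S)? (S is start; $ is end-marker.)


$ ∈ FOLLOW(S). For each A -> αBβ: add FIRST(β)\{ε} to FOLLOW(B); if β nullable, add FOLLOW(A).
FOLLOW(S) = {$, a, c}


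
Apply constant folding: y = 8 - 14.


8 - 14 = -6 at compile time
Optimized: y = -6


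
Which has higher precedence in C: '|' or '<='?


'<=' is relational (level 7); '|' is bitwise OR (level 3)
Higher level binds tighter
'<=' has higher precedence than '|'


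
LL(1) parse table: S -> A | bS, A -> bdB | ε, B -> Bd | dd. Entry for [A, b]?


For [A, b]: 'b' ∈ FIRST(bdB)
Entry: A -> bdB


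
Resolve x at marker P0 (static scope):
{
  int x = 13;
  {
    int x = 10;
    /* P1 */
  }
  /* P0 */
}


x declared in the same block as P0
x = 13


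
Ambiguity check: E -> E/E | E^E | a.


'a/a^a' has two parse trees (no precedence encoded between / and ^)
Ambiguous


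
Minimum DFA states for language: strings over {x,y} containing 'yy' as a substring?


KMP-style automaton: 2 progress states + 1 absorbing accept = 3
Minimal DFA: 3 states


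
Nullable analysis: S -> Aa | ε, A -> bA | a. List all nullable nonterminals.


A nonterminal is nullable iff some alternative derives ε (directly, or every symbol in it is nullable)
Nullable: {S}


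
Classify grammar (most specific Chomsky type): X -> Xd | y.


Left-linear: every RHS is a terminal or one nonterminal followed by a terminal
Classification: Type 3 (Regular)


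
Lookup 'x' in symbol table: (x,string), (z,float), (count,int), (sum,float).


Lookup 'x' → type string


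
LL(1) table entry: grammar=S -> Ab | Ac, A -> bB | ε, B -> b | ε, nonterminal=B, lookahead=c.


For [B, c]: ε is nullable and 'c' ∈ FOLLOW(B)
Entry: B -> ε


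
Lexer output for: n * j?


Scan left to right, longest-match per lexeme
Tokens: ID(n), OP(*), ID(j)


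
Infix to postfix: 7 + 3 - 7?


Left to right (same or higher precedence on left)
Postfix: 7 3 + 7 -


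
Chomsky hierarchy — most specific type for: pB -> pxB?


LHS has context (more than one symbol) and |LHS| ≤ |RHS|
Classification: Type 1 (Context-Sensitive)


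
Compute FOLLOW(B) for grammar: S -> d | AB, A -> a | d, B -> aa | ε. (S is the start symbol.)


$ ∈ FOLLOW(S). For each A -> αBβ: add FIRST(β)\{ε} to FOLLOW(B); if β nullable, add FOLLOW(A).
FOLLOW(B) = {$}


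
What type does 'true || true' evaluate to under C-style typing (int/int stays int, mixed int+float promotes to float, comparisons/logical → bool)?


Operand types: bool || bool
Rule: logical operators take bool operands and yield bool
Result type: bool


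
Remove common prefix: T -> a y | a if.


Common prefix: 'a'
Factored: T -> a T', T' -> y | if


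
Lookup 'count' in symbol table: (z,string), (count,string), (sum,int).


Lookup 'count' → type string


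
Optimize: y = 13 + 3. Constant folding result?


13 + 3 = 16 at compile time
Optimized: y = 16


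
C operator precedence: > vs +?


'+' is additive (level 9); '>' is relational (level 7)
Higher level binds tighter
'+' has higher precedence than '>'


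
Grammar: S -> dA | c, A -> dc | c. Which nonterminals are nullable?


A nonterminal is nullable iff some alternative derives ε (directly, or every symbol in it is nullable)
Nullable: {}


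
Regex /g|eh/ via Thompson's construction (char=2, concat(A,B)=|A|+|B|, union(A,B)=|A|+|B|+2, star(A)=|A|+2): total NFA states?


Syntax tree has 3 char leaf(s), 1 union(s), 0 star(s)
chars contribute 3×2 = 6; each union adds +2; each star adds +2
Total: 6 + 2 + 0 = 8 states


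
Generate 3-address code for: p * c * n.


Break into single-operator statements:
t1 = p * c
t2 = t1 * n


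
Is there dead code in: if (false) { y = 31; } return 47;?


condition is constant false, so the whole block is unreachable
Dead: 'if (false) { y = 31; }'


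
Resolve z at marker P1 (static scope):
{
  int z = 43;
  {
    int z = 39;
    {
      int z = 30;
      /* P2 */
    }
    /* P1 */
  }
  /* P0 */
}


z declared in the same block as P1
z = 39


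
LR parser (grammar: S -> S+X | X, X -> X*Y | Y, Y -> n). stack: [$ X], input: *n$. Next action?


shift '*' to continue X -> X*Y
Action: shift


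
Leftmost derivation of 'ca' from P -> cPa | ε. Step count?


Derivation: P => cPa => ca
Steps: 2


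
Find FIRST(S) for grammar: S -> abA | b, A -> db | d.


Per alternative of S: FIRST(abA) = {a}; FIRST(b) = {b}
FIRST(S) = {a, b}


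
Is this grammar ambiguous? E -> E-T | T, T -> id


precedence layered via separate nonterminal T: deterministic
Unambiguous


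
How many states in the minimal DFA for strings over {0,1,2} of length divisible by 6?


Track length mod 6: states 0..5, accept at 0
Minimal DFA: 6 states


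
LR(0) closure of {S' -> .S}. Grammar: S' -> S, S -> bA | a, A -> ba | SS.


Start: S' -> .S
For each item with dot before a nonterminal B, add B -> .γ for every B-production
Closure: [S' -> .S, S -> .bA, S -> .a]


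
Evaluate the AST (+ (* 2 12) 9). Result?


Evaluate inner: (* 2 12) = 24
Evaluate root: (+ 24 9) = 33
Result: 33


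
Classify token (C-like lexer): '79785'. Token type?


Pattern: digits only
Type: INTEGER_LITERAL


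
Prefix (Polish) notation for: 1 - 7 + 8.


left-to-right (same/higher precedence on left): tree is (+ (- 1 7) 8)
Prefix: + - 1 7 8


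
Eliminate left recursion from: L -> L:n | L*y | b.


Left-recursive alternatives: L:n, L*y; non-recursive: b
Introduce L': L -> bL', L' -> :nL' | *yL' | ε


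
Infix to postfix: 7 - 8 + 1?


Left to right (same or higher precedence on left)
Postfix: 7 8 - 1 +


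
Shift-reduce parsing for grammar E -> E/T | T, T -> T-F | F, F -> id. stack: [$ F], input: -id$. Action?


'F' (not preceded by T-) is the handle for T -> F
Action: reduce (T -> F)


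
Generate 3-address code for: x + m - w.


Break into single-operator statements:
t1 = x + m
t2 = t1 - w


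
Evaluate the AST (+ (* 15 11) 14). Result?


Evaluate inner: (* 15 11) = 165
Evaluate root: (+ 165 14) = 179
Result: 179


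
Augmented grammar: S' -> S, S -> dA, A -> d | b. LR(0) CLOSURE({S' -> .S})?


Start: S' -> .S
For each item with dot before a nonterminal B, add B -> .γ for every B-production
Closure: [S' -> .S, S -> .dA]


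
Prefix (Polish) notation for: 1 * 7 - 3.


left-to-right (same/higher precedence on left): tree is (- (* 1 7) 3)
Prefix: - * 1 7 3


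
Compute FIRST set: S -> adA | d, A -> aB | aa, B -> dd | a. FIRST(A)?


Per alternative of A: FIRST(aB) = {a}; FIRST(aa) = {a}
FIRST(A) = {a}


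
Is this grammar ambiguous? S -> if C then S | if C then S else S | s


dangling else: 'if C then if C then s else s' parses two ways
Ambiguous


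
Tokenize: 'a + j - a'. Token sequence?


Scan left to right, longest-match per lexeme
Tokens: ID(a), OP(+), ID(j), OP(-), ID(a)


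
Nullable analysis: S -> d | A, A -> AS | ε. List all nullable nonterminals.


A nonterminal is nullable iff some alternative derives ε (directly, or every symbol in it is nullable)
Nullable: {A, S}


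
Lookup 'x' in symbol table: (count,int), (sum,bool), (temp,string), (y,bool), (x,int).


Lookup 'x' → type int


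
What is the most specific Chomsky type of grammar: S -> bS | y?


Right-linear: every RHS is a terminal or a terminal followed by one nonterminal
Classification: Type 3 (Regular)


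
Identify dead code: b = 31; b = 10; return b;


first assignment to b is overwritten before any read
Dead: 'b = 31'


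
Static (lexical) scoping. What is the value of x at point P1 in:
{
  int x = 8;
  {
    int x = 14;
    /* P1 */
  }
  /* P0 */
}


x declared in the same block as P1
x = 14


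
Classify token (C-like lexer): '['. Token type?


Pattern: delimiter/punctuation
Type: PUNCTUATION


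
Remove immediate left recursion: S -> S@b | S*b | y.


Left-recursive alternatives: S@b, S*b; non-recursive: y
Introduce S': S -> yS', S' -> @bS' | *bS' | ε


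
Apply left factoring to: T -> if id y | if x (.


Common prefix: 'if'
Factored: T -> if T', T' -> id y | x (


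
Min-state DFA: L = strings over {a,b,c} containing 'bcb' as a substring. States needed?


KMP-style automaton: 3 progress states + 1 absorbing accept = 4
Minimal DFA: 4 states


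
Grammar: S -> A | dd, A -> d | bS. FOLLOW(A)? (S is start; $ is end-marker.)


$ ∈ FOLLOW(S). For each A -> αBβ: add FIRST(β)\{ε} to FOLLOW(B); if β nullable, add FOLLOW(A).
FOLLOW(A) = {$}


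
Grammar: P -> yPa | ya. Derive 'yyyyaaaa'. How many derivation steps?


Derivation: P => yPa => yyPaa => yyyPaaa => yyyyaaaa
Steps: 4


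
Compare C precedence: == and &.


'==' is equality (level 6); '&' is bitwise AND (level 5)
Higher level binds tighter
'==' has higher precedence than '&'


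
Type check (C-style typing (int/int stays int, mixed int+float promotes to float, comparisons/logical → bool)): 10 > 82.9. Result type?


Operand types: int > float
Rule: comparison yields bool
Result type: bool


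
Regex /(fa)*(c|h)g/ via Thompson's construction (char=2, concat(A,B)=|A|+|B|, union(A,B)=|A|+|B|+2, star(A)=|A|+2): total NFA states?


Syntax tree has 5 char leaf(s), 1 union(s), 1 star(s)
chars contribute 5×2 = 10; each union adds +2; each star adds +2
Total: 10 + 2 + 2 = 14 states


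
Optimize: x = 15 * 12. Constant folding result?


15 * 12 = 180 at compile time
Optimized: x = 180


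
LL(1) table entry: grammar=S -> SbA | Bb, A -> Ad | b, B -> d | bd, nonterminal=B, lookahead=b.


For [B, b]: 'b' ∈ FIRST(bd)
Entry: B -> bd


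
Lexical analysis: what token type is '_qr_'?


Pattern: letter/underscore followed by alphanumerics, not a keyword
Type: IDENTIFIER


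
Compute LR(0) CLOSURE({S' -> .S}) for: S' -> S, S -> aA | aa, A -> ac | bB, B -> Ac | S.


Start: S' -> .S
For each item with dot before a nonterminal B, add B -> .γ for every B-production
Closure: [S' -> .S, S -> .aA, S -> .aa]


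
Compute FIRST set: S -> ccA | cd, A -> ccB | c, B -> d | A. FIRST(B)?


Per alternative of B: FIRST(d) = {d}; FIRST(A) = {c}
FIRST(B) = {c, d}


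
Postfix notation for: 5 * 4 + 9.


Left to right (same or higher precedence on left)
Postfix: 5 4 * 9 +


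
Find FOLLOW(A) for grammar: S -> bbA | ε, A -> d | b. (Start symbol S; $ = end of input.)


$ ∈ FOLLOW(S). For each A -> αBβ: add FIRST(β)\{ε} to FOLLOW(B); if β nullable, add FOLLOW(A).
FOLLOW(A) = {$}


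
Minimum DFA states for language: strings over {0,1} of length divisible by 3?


Track length mod 3: states 0..2, accept at 0
Minimal DFA: 3 states


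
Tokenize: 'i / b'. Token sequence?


Scan left to right, longest-match per lexeme
Tokens: ID(i), OP(/), ID(b)


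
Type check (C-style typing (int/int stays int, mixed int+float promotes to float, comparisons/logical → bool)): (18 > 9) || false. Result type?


Operand types: bool || bool
Rule: logical operators take bool operands and yield bool
Result type: bool


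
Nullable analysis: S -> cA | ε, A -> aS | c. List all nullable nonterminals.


A nonterminal is nullable iff some alternative derives ε (directly, or every symbol in it is nullable)
Nullable: {S}


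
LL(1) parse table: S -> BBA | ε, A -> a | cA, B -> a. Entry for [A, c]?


For [A, c]: 'c' ∈ FIRST(cA)
Entry: A -> cA


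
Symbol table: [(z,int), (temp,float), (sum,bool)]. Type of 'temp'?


Lookup 'temp' → type float


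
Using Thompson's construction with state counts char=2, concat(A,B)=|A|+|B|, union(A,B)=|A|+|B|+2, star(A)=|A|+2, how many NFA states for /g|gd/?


Syntax tree has 3 char leaf(s), 1 union(s), 0 star(s)
chars contribute 3×2 = 6; each union adds +2; each star adds +2
Total: 6 + 2 + 0 = 8 states


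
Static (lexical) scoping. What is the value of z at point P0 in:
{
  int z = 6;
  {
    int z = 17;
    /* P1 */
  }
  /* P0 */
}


z declared in the same block as P0
z = 6


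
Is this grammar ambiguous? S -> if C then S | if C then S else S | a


dangling else: 'if C then if C then a else a' parses two ways
Ambiguous


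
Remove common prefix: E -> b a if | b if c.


Common prefix: 'b'
Factored: E -> b E', E' -> a if | if c


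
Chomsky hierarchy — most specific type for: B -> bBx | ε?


Single nonterminal LHS, but b^n x^n is not regular
Classification: Type 2 (Context-Free)


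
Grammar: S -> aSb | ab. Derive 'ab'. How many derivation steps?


Derivation: S => ab
Steps: 1


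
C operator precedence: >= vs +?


'+' is additive (level 9); '>=' is relational (level 7)
Higher level binds tighter
'+' has higher precedence than '>='


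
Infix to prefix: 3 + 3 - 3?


left-to-right (same/higher precedence on left): tree is (- (+ 3 3) 3)
Prefix: - + 3 3 3


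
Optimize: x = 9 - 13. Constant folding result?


9 - 13 = -4 at compile time
Optimized: x = -4


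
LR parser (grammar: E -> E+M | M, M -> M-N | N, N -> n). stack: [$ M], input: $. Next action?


lookahead ∉ {-} so M won't extend; reduce E -> M
Action: reduce (E -> M)


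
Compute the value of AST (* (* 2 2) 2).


Evaluate inner: (* 2 2) = 4
Evaluate root: (* 4 2) = 8
Result: 8


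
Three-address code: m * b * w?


Break into single-operator statements:
t1 = m * b
t2 = t1 * w


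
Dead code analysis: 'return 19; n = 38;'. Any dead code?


statement follows a return and is unreachable
Dead: 'n = 38'


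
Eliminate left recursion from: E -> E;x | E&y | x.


Left-recursive alternatives: E;x, E&y; non-recursive: x
Introduce E': E -> xE', E' -> ;xE' | &yE' | ε


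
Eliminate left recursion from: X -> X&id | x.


Left-recursive alternatives: X&id; non-recursive: x
Introduce X': X -> xX', X' -> &idX' | ε


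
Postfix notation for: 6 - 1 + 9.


Left to right (same or higher precedence on left)
Postfix: 6 1 - 9 +


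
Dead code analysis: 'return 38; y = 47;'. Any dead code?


statement follows a return and is unreachable
Dead: 'y = 47'


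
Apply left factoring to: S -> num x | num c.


Common prefix: 'num'
Factored: S -> num S', S' -> x | c


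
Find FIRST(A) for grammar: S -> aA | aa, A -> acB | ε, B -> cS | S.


Per alternative of A: FIRST(acB) = {a}; FIRST(ε) = {ε}
FIRST(A) = {a, ε}


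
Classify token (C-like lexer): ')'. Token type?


Pattern: delimiter/punctuation
Type: PUNCTUATION


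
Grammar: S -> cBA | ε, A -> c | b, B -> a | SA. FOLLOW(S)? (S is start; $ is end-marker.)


$ ∈ FOLLOW(S). For each A -> αBβ: add FIRST(β)\{ε} to FOLLOW(B); if β nullable, add FOLLOW(A).
FOLLOW(S) = {$, b, c}


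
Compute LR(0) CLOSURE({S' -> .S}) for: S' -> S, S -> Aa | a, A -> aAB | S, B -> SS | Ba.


Start: S' -> .S
For each item with dot before a nonterminal B, add B -> .γ for every B-production
Closure: [S' -> .S, S -> .Aa, S -> .a, A -> .aAB, A -> .S]


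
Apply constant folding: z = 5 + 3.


5 + 3 = 8 at compile time
Optimized: z = 8


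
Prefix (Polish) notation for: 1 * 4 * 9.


left-to-right (same/higher precedence on left): tree is (* (* 1 4) 9)
Prefix: * * 1 4 9


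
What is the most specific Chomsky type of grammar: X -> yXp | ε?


Single nonterminal LHS, but y^n p^n is not regular
Classification: Type 2 (Context-Free)


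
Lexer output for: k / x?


Scan left to right, longest-match per lexeme
Tokens: ID(k), OP(/), ID(x)


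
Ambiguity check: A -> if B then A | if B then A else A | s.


dangling else: 'if B then if B then s else s' parses two ways
Ambiguous


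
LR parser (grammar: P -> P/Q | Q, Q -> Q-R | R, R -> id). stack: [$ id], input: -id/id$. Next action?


'id' on top is the handle for R -> id
Action: reduce (R -> id)


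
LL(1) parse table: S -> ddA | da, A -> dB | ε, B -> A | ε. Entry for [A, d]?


For [A, d]: 'd' ∈ FIRST(dB)
Entry: A -> dB


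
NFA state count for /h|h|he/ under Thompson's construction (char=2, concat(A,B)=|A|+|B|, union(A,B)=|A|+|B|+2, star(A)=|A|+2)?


Syntax tree has 4 char leaf(s), 2 union(s), 0 star(s)
chars contribute 4×2 = 8; each union adds +2; each star adds +2
Total: 8 + 4 + 0 = 12 states


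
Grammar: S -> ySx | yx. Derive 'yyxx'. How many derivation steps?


Derivation: S => ySx => yyxx
Steps: 2


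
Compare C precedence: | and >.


'>' is relational (level 7); '|' is bitwise OR (level 3)
Higher level binds tighter
'>' has higher precedence than '|'


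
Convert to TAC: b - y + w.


Break into single-operator statements:
t1 = b - y
t2 = t1 + w


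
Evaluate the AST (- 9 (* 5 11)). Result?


Evaluate inner: (* 5 11) = 55
Evaluate root: (- 9 55) = -46
Result: -46


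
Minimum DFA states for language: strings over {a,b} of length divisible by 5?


Track length mod 5: states 0..4, accept at 0
Minimal DFA: 5 states


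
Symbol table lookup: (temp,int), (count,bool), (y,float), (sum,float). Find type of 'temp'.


Lookup 'temp' → type int


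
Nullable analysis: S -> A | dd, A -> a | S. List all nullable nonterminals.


A nonterminal is nullable iff some alternative derives ε (directly, or every symbol in it is nullable)
Nullable: {}


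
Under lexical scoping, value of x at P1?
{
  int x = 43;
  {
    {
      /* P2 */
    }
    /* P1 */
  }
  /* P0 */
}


P1's block does not declare x; resolves to the enclosing declaration at depth 0
x = 43


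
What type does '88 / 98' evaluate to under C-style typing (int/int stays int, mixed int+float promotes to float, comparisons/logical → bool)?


Operand types: int / int
Rule: mixed int/float promotes to float; int/int stays int
Result type: int


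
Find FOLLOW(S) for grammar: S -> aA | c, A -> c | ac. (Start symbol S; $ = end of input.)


$ ∈ FOLLOW(S). For each A -> αBβ: add FIRST(β)\{ε} to FOLLOW(B); if β nullable, add FOLLOW(A).
FOLLOW(S) = {$}


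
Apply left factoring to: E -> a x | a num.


Common prefix: 'a'
Factored: E -> a E', E' -> x | num


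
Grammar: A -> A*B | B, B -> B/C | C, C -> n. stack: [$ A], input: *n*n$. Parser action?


shift '*' to continue A -> A*B
Action: shift


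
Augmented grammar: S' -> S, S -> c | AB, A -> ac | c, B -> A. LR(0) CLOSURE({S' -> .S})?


Start: S' -> .S
For each item with dot before a nonterminal B, add B -> .γ for every B-production
Closure: [S' -> .S, S -> .c, S -> .AB, A -> .ac, A -> .c]


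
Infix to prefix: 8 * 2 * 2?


left-to-right (same/higher precedence on left): tree is (* (* 8 2) 2)
Prefix: * * 8 2 2


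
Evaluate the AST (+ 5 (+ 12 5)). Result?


Evaluate inner: (+ 12 5) = 17
Evaluate root: (+ 5 17) = 22
Result: 22


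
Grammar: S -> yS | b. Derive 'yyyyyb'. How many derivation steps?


Derivation: S => yS => yyS => yyyS => yyyyS => yyyyyS => yyyyyb
Steps: 6


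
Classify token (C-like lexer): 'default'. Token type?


Pattern: reserved word
Type: KEYWORD


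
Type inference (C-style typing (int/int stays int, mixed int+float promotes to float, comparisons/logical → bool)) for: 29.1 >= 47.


Operand types: float >= int
Rule: comparison yields bool
Result type: bool


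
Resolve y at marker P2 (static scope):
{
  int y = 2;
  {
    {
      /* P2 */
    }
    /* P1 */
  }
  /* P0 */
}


P2's block does not declare y; resolves to the enclosing declaration at depth 0
y = 2


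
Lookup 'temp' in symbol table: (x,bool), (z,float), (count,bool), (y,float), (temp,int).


Lookup 'temp' → type int


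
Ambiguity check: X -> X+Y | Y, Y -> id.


precedence layered via separate nonterminal Y: deterministic
Unambiguous


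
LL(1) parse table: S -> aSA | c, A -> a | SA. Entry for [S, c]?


For [S, c]: 'c' ∈ FIRST(c)
Entry: S -> c


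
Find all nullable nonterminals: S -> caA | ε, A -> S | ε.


A nonterminal is nullable iff some alternative derives ε (directly, or every symbol in it is nullable)
Nullable: {A, S}


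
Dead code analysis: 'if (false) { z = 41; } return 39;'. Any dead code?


condition is constant false, so the whole block is unreachable
Dead: 'if (false) { z = 41; }'


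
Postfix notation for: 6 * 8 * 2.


Left to right (same or higher precedence on left)
Postfix: 6 8 * 2 *


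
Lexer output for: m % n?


Scan left to right, longest-match per lexeme
Tokens: ID(m), OP(%), ID(n)


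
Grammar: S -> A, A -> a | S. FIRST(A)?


Per alternative of A: FIRST(a) = {a}; FIRST(S) = {a}
FIRST(A) = {a}


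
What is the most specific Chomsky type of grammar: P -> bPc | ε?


Single nonterminal LHS, but b^n c^n is not regular
Classification: Type 2 (Context-Free)


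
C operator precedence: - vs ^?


'-' is additive (level 9); '^' is bitwise XOR (level 4)
Higher level binds tighter
'-' has higher precedence than '^'


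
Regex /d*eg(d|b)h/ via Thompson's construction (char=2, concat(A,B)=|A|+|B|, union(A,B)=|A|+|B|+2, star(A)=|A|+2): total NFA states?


Syntax tree has 6 char leaf(s), 1 union(s), 1 star(s)
chars contribute 6×2 = 12; each union adds +2; each star adds +2
Total: 12 + 2 + 2 = 16 states


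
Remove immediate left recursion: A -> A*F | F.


Left-recursive alternatives: A*F; non-recursive: F
Introduce A': A -> FA', A' -> *FA' | ε


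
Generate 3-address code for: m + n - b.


Break into single-operator statements:
t1 = m + n
t2 = t1 - b


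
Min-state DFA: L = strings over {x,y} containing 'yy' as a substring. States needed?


KMP-style automaton: 2 progress states + 1 absorbing accept = 3
Minimal DFA: 3 states


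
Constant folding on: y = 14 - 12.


14 - 12 = 2 at compile time
Optimized: y = 2


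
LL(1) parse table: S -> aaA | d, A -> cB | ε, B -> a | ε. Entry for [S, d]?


For [S, d]: 'd' ∈ FIRST(d)
Entry: S -> d


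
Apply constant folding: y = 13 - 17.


13 - 17 = -4 at compile time
Optimized: y = -4


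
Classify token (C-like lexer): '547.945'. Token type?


Pattern: digits with a decimal point
Type: FLOAT_LITERAL


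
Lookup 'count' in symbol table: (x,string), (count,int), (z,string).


Lookup 'count' → type int


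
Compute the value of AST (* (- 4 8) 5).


Evaluate inner: (- 4 8) = -4
Evaluate root: (* -4 5) = -20
Result: -20


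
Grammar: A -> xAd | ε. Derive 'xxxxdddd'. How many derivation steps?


Derivation: A => xAd => xxAdd => xxxAddd => xxxxAdddd => xxxxdddd
Steps: 5


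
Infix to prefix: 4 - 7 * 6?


'*' binds tighter: tree is (- 4 (* 7 6))
Prefix: - 4 * 7 6


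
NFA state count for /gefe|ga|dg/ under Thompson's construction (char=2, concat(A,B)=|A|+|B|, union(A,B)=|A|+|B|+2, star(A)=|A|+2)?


Syntax tree has 8 char leaf(s), 2 union(s), 0 star(s)
chars contribute 8×2 = 16; each union adds +2; each star adds +2
Total: 16 + 4 + 0 = 20 states


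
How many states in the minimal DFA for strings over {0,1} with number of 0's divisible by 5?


Track (count of 0) mod 5: states 0..4, accept at 0
Minimal DFA: 5 states


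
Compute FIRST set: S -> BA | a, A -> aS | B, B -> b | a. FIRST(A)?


Per alternative of A: FIRST(aS) = {a}; FIRST(B) = {a, b}
FIRST(A) = {a, b}


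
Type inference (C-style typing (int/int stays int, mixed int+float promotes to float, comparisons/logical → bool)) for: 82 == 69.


Operand types: int == int
Rule: comparison yields bool
Result type: bool


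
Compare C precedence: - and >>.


'-' is additive (level 9); '>>' is shift (level 8)
Higher level binds tighter
'-' has higher precedence than '>>'


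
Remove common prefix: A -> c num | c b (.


Common prefix: 'c'
Factored: A -> c A', A' -> num | b (


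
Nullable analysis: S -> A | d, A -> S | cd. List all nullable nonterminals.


A nonterminal is nullable iff some alternative derives ε (directly, or every symbol in it is nullable)
Nullable: {}


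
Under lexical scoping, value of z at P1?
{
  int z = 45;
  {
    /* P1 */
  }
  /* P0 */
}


P1's block does not declare z; resolves to the enclosing declaration at depth 0
z = 45


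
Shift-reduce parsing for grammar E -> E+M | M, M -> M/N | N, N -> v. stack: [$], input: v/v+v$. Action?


no handle on stack; shift 'v'
Action: shift


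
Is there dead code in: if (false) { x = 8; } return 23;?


condition is constant false, so the whole block is unreachable
Dead: 'if (false) { x = 8; }'


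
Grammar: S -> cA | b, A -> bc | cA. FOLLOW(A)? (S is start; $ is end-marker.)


$ ∈ FOLLOW(S). For each A -> αBβ: add FIRST(β)\{ε} to FOLLOW(B); if β nullable, add FOLLOW(A).
FOLLOW(A) = {$}


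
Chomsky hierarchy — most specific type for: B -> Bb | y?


Left-linear: every RHS is a terminal or one nonterminal followed by a terminal
Classification: Type 3 (Regular)


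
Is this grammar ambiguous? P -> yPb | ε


balanced y^n…b^n: each string has a unique parse
Unambiguous


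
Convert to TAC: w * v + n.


Break into single-operator statements:
t1 = w * v
t2 = t1 + n


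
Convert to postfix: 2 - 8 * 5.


* has higher precedence, evaluate 8*5 first
Postfix: 2 8 5 * -


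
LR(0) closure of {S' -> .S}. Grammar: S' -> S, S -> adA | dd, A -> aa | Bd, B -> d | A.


Start: S' -> .S
For each item with dot before a nonterminal B, add B -> .γ for every B-production
Closure: [S' -> .S, S -> .adA, S -> .dd]


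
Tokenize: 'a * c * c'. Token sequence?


Scan left to right, longest-match per lexeme
Tokens: ID(a), OP(*), ID(c), OP(*), ID(c)


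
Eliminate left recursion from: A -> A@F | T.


Left-recursive alternatives: A@F; non-recursive: T
Introduce A': A -> TA', A' -> @FA' | ε


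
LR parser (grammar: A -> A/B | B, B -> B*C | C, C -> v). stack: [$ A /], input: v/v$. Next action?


no handle ('A/' is not any RHS); shift 'v'
Action: shift


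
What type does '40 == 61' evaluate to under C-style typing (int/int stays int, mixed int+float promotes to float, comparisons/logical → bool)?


Operand types: int == int
Rule: comparison yields bool
Result type: bool


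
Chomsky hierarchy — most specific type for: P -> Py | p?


Left-linear: every RHS is a terminal or one nonterminal followed by a terminal
Classification: Type 3 (Regular)


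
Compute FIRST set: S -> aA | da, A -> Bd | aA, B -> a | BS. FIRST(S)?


Per alternative of S: FIRST(aA) = {a}; FIRST(da) = {d}
FIRST(S) = {a, d}


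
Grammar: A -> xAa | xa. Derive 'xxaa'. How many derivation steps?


Derivation: A => xAa => xxaa
Steps: 2


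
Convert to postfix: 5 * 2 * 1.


Left to right (same or higher precedence on left)
Postfix: 5 2 * 1 *


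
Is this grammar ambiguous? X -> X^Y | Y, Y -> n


precedence layered via separate nonterminal Y: deterministic
Unambiguous


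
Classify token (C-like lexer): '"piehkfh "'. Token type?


Pattern: double-quoted sequence
Type: STRING_LITERAL


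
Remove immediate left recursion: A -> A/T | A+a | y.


Left-recursive alternatives: A/T, A+a; non-recursive: y
Introduce A': A -> yA', A' -> /TA' | +aA' | ε


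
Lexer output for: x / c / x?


Scan left to right, longest-match per lexeme
Tokens: ID(x), OP(/), ID(c), OP(/), ID(x)


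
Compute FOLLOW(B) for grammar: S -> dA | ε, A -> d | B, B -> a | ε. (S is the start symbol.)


$ ∈ FOLLOW(S). For each A -> αBβ: add FIRST(β)\{ε} to FOLLOW(B); if β nullable, add FOLLOW(A).
FOLLOW(B) = {$}


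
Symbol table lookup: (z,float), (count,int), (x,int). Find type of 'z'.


Lookup 'z' → type float


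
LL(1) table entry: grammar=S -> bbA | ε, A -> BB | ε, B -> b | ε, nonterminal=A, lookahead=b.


For [A, b]: 'b' ∈ FIRST(BB)
Entry: A -> BB


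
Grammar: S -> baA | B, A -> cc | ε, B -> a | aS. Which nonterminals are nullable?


A nonterminal is nullable iff some alternative derives ε (directly, or every symbol in it is nullable)
Nullable: {A}


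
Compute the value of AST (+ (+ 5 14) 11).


Evaluate inner: (+ 5 14) = 19
Evaluate root: (+ 19 11) = 30
Result: 30


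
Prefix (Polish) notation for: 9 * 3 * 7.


left-to-right (same/higher precedence on left): tree is (* (* 9 3) 7)
Prefix: * * 9 3 7


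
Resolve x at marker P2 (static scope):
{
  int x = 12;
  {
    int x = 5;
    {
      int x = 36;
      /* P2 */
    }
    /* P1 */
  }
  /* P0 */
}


x declared in the same block as P2
x = 36


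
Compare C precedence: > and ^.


'>' is relational (level 7); '^' is bitwise XOR (level 4)
Higher level binds tighter
'>' has higher precedence than '^'


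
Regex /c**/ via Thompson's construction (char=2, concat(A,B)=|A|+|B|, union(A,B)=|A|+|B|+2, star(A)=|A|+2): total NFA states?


Syntax tree has 1 char leaf(s), 0 union(s), 2 star(s)
chars contribute 1×2 = 2; each union adds +2; each star adds +2
Total: 2 + 0 + 4 = 6 states


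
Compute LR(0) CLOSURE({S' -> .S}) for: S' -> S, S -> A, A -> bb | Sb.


Start: S' -> .S
For each item with dot before a nonterminal B, add B -> .γ for every B-production
Closure: [S' -> .S, S -> .A, A -> .bb, A -> .Sb]


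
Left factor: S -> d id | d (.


Common prefix: 'd'
Factored: S -> d S', S' -> id | (


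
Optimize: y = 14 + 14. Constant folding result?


14 + 14 = 28 at compile time
Optimized: y = 28


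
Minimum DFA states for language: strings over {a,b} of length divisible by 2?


Track length mod 2: states 0..1, accept at 0
Minimal DFA: 2 states


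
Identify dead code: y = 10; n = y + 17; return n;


y is read by n's definition; n is returned
No dead code


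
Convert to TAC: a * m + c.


Break into single-operator statements:
t1 = a * m
t2 = t1 + c


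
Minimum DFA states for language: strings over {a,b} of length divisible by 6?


Track length mod 6: states 0..5, accept at 0
Minimal DFA: 6 states


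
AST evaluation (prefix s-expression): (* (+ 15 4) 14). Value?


Evaluate inner: (+ 15 4) = 19
Evaluate root: (* 19 14) = 266
Result: 266


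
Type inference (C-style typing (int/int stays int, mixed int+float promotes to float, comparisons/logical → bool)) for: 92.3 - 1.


Operand types: float - int
Rule: mixed int/float promotes to float; int/int stays int
Result type: float


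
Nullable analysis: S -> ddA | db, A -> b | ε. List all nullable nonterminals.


A nonterminal is nullable iff some alternative derives ε (directly, or every symbol in it is nullable)
Nullable: {A}


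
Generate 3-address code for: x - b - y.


Break into single-operator statements:
t1 = x - b
t2 = t1 - y


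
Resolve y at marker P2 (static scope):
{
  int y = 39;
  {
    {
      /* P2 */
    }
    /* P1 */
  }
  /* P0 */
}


P2's block does not declare y; resolves to the enclosing declaration at depth 0
y = 39


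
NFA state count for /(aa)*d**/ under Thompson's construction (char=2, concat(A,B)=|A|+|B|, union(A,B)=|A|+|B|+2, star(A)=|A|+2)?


Syntax tree has 3 char leaf(s), 0 union(s), 3 star(s)
chars contribute 3×2 = 6; each union adds +2; each star adds +2
Total: 6 + 0 + 6 = 12 states


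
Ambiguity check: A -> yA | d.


right-linear, alternatives start with distinct terminals 'y' vs 'd': unique leftmost derivation
Unambiguous


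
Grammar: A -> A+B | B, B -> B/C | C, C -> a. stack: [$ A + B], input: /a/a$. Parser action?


'/' can extend B; shift to build B -> B/C
Action: shift


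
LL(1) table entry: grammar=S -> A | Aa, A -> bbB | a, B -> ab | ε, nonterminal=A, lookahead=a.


For [A, a]: 'a' ∈ FIRST(a)
Entry: A -> a


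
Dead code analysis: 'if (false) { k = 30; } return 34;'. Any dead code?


condition is constant false, so the whole block is unreachable
Dead: 'if (false) { k = 30; }'


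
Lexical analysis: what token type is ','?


Pattern: delimiter/punctuation
Type: PUNCTUATION


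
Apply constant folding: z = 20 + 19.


20 + 19 = 39 at compile time
Optimized: z = 39


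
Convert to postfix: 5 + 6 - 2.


Left to right (same or higher precedence on left)
Postfix: 5 6 + 2 -


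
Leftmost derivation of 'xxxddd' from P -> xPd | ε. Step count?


Derivation: P => xPd => xxPdd => xxxPddd => xxxddd
Steps: 4


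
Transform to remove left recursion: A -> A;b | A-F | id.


Left-recursive alternatives: A;b, A-F; non-recursive: id
Introduce A': A -> idA', A' -> ;bA' | -FA' | ε


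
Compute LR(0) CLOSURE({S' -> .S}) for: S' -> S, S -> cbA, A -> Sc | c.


Start: S' -> .S
For each item with dot before a nonterminal B, add B -> .γ for every B-production
Closure: [S' -> .S, S -> .cbA]


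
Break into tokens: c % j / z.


Scan left to right, longest-match per lexeme
Tokens: ID(c), OP(%), ID(j), OP(/), ID(z)


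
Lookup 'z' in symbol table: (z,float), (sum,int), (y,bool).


Lookup 'z' → type float


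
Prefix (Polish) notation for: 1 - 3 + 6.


left-to-right (same/higher precedence on left): tree is (+ (- 1 3) 6)
Prefix: + - 1 3 6


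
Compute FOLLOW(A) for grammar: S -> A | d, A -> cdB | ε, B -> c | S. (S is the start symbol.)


$ ∈ FOLLOW(S). For each A -> αBβ: add FIRST(β)\{ε} to FOLLOW(B); if β nullable, add FOLLOW(A).
FOLLOW(A) = {$}


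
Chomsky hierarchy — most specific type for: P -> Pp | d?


Left-linear: every RHS is a terminal or one nonterminal followed by a terminal
Classification: Type 3 (Regular)


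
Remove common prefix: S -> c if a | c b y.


Common prefix: 'c'
Factored: S -> c S', S' -> if a | b y


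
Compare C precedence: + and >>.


'+' is additive (level 9); '>>' is shift (level 8)
Higher level binds tighter
'+' has higher precedence than '>>'


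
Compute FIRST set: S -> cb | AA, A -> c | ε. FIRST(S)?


Per alternative of S: FIRST(cb) = {c}; FIRST(AA) = {c, ε}
FIRST(S) = {c, ε}


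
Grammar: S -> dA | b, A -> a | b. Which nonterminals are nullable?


A nonterminal is nullable iff some alternative derives ε (directly, or every symbol in it is nullable)
Nullable: {}


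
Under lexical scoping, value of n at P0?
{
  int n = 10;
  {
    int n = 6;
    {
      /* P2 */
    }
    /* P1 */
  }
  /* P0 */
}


n declared in the same block as P0
n = 10


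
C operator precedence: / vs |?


'/' is multiplicative (level 10); '|' is bitwise OR (level 3)
Higher level binds tighter
'/' has higher precedence than '|'


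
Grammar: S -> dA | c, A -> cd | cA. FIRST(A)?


Per alternative of A: FIRST(cd) = {c}; FIRST(cA) = {c}
FIRST(A) = {c}


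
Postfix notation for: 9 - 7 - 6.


Left to right (same or higher precedence on left)
Postfix: 9 7 - 6 -


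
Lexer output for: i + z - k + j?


Scan left to right, longest-match per lexeme
Tokens: ID(i), OP(+), ID(z), OP(-), ID(k), OP(+), ID(j)


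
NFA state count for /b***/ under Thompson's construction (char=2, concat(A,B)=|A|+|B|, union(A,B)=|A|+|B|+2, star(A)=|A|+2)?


Syntax tree has 1 char leaf(s), 0 union(s), 3 star(s)
chars contribute 1×2 = 2; each union adds +2; each star adds +2
Total: 2 + 0 + 6 = 8 states


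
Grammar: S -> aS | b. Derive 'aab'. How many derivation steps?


Derivation: S => aS => aaS => aab
Steps: 3


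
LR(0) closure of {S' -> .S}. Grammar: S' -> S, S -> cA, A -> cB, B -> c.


Start: S' -> .S
For each item with dot before a nonterminal B, add B -> .γ for every B-production
Closure: [S' -> .S, S -> .cA]


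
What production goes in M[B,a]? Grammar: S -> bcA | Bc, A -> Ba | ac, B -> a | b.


For [B, a]: 'a' ∈ FIRST(a)
Entry: B -> a


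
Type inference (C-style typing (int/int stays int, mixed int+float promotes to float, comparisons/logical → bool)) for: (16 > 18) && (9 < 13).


Operand types: bool && bool
Rule: logical operators take bool operands and yield bool
Result type: bool


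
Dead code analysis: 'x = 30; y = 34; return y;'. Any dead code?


x is assigned but never read
Dead: 'x = 30'


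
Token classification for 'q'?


Pattern: letter/underscore followed by alphanumerics, not a keyword
Type: IDENTIFIER


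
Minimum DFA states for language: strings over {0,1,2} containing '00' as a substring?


KMP-style automaton: 2 progress states + 1 absorbing accept = 3
Minimal DFA: 3 states


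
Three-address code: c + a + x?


Break into single-operator statements:
t1 = c + a
t2 = t1 + x


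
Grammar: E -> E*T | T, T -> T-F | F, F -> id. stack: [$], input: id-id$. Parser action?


no handle on stack; shift 'id'
Action: shift


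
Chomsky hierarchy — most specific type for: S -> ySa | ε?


Single nonterminal LHS, but y^n a^n is not regular
Classification: Type 2 (Context-Free)


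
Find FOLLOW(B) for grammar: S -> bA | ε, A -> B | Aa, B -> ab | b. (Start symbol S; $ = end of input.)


$ ∈ FOLLOW(S). For each A -> αBβ: add FIRST(β)\{ε} to FOLLOW(B); if β nullable, add FOLLOW(A).
FOLLOW(B) = {$, a}


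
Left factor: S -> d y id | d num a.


Common prefix: 'd'
Factored: S -> d S', S' -> y id | num a


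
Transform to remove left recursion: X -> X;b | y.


Left-recursive alternatives: X;b; non-recursive: y
Introduce X': X -> yX', X' -> ;bX' | ε


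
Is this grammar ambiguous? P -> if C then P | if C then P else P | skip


dangling else: 'if C then if C then skip else skip' parses two ways
Ambiguous


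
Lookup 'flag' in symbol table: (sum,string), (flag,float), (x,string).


Lookup 'flag' → type float


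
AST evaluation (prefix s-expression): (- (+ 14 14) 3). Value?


Evaluate inner: (+ 14 14) = 28
Evaluate root: (- 28 3) = 25
Result: 25
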